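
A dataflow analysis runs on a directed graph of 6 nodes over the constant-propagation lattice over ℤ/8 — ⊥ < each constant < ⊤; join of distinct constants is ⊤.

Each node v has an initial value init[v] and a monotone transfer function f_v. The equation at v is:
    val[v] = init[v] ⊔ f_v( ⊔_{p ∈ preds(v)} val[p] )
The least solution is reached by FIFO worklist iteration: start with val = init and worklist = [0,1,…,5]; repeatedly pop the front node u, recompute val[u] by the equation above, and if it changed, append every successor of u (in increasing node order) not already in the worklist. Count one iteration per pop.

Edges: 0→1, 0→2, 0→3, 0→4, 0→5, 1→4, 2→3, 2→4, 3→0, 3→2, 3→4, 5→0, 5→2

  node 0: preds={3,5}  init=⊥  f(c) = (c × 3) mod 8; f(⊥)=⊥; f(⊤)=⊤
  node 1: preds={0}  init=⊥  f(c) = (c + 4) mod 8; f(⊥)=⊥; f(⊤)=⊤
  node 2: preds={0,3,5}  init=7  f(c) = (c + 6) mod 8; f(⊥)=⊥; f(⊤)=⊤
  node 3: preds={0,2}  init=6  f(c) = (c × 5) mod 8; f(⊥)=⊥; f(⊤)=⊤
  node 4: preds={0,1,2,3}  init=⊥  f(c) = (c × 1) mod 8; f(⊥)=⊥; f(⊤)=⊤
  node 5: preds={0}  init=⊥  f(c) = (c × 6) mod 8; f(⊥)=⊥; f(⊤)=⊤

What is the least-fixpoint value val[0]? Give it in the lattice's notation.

⊤

Worklist (14 pops):
  #1 pop 0: in=6 → 2 (was ⊥); enqueue []
  #2 pop 1: in=2 → 6 (was ⊥); enqueue []
  #3 pop 2: in=⊤ → ⊤ (was 7); enqueue []
  #4 pop 3: in=⊤ → ⊤ (was 6); enqueue [0,2]
  #5 pop 4: in=⊤ → ⊤ (was ⊥); enqueue []
  #6 pop 5: in=2 → 4 (was ⊥); enqueue []
  #7 pop 0: in=⊤ → ⊤ (was 2); enqueue [1,3,4,5]
  #8 pop 2: in=⊤ → ⊤ (no change)
  #9 pop 1: in=⊤ → ⊤ (was 6); enqueue []
  #10 pop 3: in=⊤ → ⊤ (no change)
  #11 pop 4: in=⊤ → ⊤ (no change)
  #12 pop 5: in=⊤ → ⊤ (was 4); enqueue [0,2]
  #13 pop 0: in=⊤ → ⊤ (no change)
  #14 pop 2: in=⊤ → ⊤ (no change)

Fixpoint:
  val[0] = ⊤
  val[1] = ⊤
  val[2] = ⊤
  val[3] = ⊤
  val[4] = ⊤
  val[5] = ⊤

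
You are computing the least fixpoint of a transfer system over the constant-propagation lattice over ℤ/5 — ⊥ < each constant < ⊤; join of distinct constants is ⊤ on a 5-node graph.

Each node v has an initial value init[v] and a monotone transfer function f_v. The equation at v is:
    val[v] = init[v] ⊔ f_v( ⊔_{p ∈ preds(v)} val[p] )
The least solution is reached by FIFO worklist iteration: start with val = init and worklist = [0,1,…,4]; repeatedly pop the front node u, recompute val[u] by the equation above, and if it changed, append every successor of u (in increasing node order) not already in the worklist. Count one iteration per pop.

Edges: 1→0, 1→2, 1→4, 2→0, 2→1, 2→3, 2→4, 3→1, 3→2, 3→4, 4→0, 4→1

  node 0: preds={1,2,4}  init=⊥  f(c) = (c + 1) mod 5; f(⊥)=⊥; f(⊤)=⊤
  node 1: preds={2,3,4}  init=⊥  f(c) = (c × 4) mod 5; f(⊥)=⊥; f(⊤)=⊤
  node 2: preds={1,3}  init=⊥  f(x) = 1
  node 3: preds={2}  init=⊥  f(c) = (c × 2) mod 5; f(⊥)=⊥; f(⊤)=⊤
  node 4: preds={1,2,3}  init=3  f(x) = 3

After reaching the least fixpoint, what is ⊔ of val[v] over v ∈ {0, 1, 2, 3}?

⊤

Iteration log — 10 steps:
  step 1. node 0  ⊔preds=3  new=4  old=⊥  +wl: 
  step 2. node 1  ⊔preds=3  new=2  old=⊥  +wl: 0
  step 3. node 2  ⊔preds=2  new=1  old=⊥  +wl: 1
  step 4. node 3  ⊔preds=1  new=2  old=⊥  +wl: 2
  step 5. node 4  ⊔preds=⊤  new=3  stable
  step 6. node 0  ⊔preds=⊤  new=⊤  old=4  +wl: 
  step 7. node 1  ⊔preds=⊤  new=⊤  old=2  +wl: 0,4
  step 8. node 2  ⊔preds=⊤  new=1  stable
  step 9. node 0  ⊔preds=⊤  new=⊤  stable
  step 10. node 4  ⊔preds=⊤  new=3  stable

Least fixpoint reached:
  node 0: ⊤
  node 1: ⊤
  node 2: 1
  node 3: 2
  node 4: 3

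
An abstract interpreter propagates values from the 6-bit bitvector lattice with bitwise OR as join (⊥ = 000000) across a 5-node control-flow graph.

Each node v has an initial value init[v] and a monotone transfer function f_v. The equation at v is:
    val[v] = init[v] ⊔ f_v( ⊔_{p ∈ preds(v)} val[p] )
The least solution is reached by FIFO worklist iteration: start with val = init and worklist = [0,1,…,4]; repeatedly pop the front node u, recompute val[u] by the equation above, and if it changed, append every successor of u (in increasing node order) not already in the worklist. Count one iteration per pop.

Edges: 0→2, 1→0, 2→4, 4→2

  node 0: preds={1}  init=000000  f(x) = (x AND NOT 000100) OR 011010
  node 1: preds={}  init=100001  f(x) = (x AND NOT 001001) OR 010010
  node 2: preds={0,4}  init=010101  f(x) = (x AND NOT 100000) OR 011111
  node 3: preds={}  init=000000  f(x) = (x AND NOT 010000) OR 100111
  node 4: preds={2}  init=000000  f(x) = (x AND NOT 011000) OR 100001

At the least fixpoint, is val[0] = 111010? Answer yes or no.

no

Iteration log — 7 steps:
  step 1. node 0  ⊔preds=100001  new=111011  old=000000  +wl: 
  step 2. node 1  ⊔preds=000000  new=110011  old=100001  +wl: 0
  step 3. node 2  ⊔preds=111011  new=011111  old=010101  +wl: 
  step 4. node 3  ⊔preds=000000  new=100111  old=000000  +wl: 
  step 5. node 4  ⊔preds=011111  new=100111  old=000000  +wl: 2
  step 6. node 0  ⊔preds=110011  new=111011  stable
  step 7. node 2  ⊔preds=111111  new=011111  stable

Least fixpoint reached:
  node 0: 111011
  node 1: 110011
  node 2: 011111
  node 3: 100111
  node 4: 100111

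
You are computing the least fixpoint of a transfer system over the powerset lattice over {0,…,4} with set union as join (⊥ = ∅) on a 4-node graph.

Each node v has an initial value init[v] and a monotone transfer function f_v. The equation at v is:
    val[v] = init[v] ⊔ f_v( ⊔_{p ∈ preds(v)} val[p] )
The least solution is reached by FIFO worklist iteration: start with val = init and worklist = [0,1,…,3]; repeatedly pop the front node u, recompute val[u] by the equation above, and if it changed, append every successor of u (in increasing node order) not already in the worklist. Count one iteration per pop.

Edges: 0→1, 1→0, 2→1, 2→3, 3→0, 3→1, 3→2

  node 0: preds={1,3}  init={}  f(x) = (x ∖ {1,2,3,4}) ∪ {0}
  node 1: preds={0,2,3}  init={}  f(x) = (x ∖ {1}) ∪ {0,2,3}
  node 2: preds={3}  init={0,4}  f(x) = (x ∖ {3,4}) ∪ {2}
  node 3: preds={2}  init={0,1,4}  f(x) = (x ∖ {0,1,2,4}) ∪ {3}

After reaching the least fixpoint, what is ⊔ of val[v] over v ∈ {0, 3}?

Trace (7 dequeues):
  [1] u=0 | in {0,1,4} | out {0} | prev {} | push {}
  [2] u=1 | in {0,1,4} | out {0,2,3,4} | prev {} | push {0}
  [3] u=2 | in {0,1,4} | out {0,1,2,4} | prev {0,4} | push {1}
  [4] u=3 | in {0,1,2,4} | out {0,1,3,4} | prev {0,1,4} | push {2}
  [5] u=0 | in {0,1,2,3,4} | out {0} | ==
  [6] u=1 | in {0,1,2,3,4} | out {0,2,3,4} | ==
  [7] u=2 | in {0,1,3,4} | out {0,1,2,4} | ==

Converged values:
  [0] {0}
  [1] {0,2,3,4}
  [2] {0,1,2,4}
  [3] {0,1,3,4}

{0,1,3,4}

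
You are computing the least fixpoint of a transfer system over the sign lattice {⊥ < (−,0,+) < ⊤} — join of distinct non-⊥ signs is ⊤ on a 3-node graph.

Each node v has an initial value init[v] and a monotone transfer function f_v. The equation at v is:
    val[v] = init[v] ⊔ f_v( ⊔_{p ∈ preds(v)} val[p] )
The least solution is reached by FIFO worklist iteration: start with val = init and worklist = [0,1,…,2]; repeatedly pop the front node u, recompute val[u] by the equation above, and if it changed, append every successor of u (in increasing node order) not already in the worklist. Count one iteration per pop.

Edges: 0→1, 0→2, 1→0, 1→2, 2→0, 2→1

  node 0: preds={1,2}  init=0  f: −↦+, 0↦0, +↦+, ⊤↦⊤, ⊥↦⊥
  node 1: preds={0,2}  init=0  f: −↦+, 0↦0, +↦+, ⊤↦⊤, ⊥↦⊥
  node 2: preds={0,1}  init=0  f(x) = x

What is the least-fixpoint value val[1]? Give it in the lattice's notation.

Iteration log — 3 steps:
  step 1. node 0  ⊔preds=0  new=0  stable
  step 2. node 1  ⊔preds=0  new=0  stable
  step 3. node 2  ⊔preds=0  new=0  stable

Least fixpoint reached:
  node 0: 0
  node 1: 0
  node 2: 0

0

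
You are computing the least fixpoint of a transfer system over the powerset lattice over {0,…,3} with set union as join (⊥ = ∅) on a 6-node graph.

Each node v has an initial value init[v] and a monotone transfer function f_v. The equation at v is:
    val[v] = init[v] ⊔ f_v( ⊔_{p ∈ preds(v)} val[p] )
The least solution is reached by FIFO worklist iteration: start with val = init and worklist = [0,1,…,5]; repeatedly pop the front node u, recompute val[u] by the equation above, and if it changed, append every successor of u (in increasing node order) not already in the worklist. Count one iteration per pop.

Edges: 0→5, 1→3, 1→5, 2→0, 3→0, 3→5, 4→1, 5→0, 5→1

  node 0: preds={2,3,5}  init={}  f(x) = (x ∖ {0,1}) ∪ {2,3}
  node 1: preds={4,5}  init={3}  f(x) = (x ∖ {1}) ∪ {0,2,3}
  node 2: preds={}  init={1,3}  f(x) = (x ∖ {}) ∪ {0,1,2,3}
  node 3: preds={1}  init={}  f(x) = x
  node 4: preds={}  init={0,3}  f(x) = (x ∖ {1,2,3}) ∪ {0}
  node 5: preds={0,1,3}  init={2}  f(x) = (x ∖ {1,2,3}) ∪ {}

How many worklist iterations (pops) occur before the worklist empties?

Worklist (8 pops):
  #1 pop 0: in={1,2,3} → {2,3} (was {}); enqueue []
  #2 pop 1: in={0,2,3} → {0,2,3} (was {3}); enqueue []
  #3 pop 2: in={} → {0,1,2,3} (was {1,3}); enqueue [0]
  #4 pop 3: in={0,2,3} → {0,2,3} (was {}); enqueue []
  #5 pop 4: in={} → {0,3} (no change)
  #6 pop 5: in={0,2,3} → {0,2} (was {2}); enqueue [1]
  #7 pop 0: in={0,1,2,3} → {2,3} (no change)
  #8 pop 1: in={0,2,3} → {0,2,3} (no change)

Fixpoint:
  val[0] = {2,3}
  val[1] = {0,2,3}
  val[2] = {0,1,2,3}
  val[3] = {0,2,3}
  val[4] = {0,3}
  val[5] = {0,2}

8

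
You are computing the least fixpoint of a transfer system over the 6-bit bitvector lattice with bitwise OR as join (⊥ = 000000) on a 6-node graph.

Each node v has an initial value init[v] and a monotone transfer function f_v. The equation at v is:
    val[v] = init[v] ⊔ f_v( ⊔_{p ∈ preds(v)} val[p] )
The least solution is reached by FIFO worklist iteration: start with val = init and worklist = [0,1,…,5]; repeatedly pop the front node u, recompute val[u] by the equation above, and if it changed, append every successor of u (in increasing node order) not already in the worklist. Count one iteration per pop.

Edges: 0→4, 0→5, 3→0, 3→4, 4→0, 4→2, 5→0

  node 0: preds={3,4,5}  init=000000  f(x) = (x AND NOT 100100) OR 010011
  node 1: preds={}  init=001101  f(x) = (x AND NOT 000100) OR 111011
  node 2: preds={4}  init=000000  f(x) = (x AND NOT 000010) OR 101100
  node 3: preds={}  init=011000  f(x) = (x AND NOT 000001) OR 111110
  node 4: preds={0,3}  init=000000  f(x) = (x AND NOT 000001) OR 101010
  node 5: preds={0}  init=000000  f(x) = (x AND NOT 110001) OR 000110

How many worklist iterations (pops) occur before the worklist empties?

8

Worklist (8 pops):
  #1 pop 0: in=011000 → 011011 (was 000000); enqueue []
  #2 pop 1: in=000000 → 111111 (was 001101); enqueue []
  #3 pop 2: in=000000 → 101100 (was 000000); enqueue []
  #4 pop 3: in=000000 → 111110 (was 011000); enqueue [0]
  #5 pop 4: in=111111 → 111110 (was 000000); enqueue [2]
  #6 pop 5: in=011011 → 001110 (was 000000); enqueue []
  #7 pop 0: in=111110 → 011011 (no change)
  #8 pop 2: in=111110 → 111100 (was 101100); enqueue []

Fixpoint:
  val[0] = 011011
  val[1] = 111111
  val[2] = 111100
  val[3] = 111110
  val[4] = 111110
  val[5] = 001110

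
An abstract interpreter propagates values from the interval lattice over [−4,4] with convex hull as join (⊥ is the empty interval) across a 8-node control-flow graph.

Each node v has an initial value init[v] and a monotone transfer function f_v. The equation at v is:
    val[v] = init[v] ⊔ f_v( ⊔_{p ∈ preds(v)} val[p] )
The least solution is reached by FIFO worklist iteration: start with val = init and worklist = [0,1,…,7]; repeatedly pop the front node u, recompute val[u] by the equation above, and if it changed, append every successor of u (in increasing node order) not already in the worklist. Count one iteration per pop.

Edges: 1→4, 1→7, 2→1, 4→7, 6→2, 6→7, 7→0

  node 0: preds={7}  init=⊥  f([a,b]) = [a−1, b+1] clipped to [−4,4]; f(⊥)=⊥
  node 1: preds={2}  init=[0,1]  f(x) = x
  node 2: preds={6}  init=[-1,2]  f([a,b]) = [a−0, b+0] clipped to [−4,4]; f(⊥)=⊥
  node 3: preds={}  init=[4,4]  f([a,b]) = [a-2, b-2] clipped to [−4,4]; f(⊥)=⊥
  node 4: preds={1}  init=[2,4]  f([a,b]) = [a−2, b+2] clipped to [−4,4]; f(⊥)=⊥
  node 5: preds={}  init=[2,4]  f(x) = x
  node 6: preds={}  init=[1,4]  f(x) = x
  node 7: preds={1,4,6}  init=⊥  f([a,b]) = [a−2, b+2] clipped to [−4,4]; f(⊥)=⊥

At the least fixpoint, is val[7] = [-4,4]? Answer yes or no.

yes

Worklist (12 pops):
  #1 pop 0: in=⊥ → ⊥ (no change)
  #2 pop 1: in=[-1,2] → [-1,2] (was [0,1]); enqueue []
  #3 pop 2: in=[1,4] → [-1,4] (was [-1,2]); enqueue [1]
  #4 pop 3: in=⊥ → [4,4] (no change)
  #5 pop 4: in=[-1,2] → [-3,4] (was [2,4]); enqueue []
  #6 pop 5: in=⊥ → [2,4] (no change)
  #7 pop 6: in=⊥ → [1,4] (no change)
  #8 pop 7: in=[-3,4] → [-4,4] (was ⊥); enqueue [0]
  #9 pop 1: in=[-1,4] → [-1,4] (was [-1,2]); enqueue [4,7]
  #10 pop 0: in=[-4,4] → [-4,4] (was ⊥); enqueue []
  #11 pop 4: in=[-1,4] → [-3,4] (no change)
  #12 pop 7: in=[-3,4] → [-4,4] (no change)

Fixpoint:
  val[0] = [-4,4]
  val[1] = [-1,4]
  val[2] = [-1,4]
  val[3] = [4,4]
  val[4] = [-3,4]
  val[5] = [2,4]
  val[6] = [1,4]
  val[7] = [-4,4]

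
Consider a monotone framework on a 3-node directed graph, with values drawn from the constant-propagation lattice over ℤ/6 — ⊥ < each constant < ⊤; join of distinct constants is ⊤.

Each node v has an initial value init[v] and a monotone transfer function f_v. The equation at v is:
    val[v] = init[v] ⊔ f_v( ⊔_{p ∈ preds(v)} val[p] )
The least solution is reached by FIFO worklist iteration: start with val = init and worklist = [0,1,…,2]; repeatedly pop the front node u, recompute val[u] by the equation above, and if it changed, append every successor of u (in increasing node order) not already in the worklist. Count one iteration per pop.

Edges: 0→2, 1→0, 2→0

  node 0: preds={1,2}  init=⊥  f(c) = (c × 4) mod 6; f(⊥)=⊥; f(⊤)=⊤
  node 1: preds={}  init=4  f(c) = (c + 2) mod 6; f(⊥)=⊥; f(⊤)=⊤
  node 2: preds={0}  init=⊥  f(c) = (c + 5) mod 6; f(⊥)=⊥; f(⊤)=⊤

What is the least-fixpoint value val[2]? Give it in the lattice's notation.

Worklist (6 pops):
  #1 pop 0: in=4 → 4 (was ⊥); enqueue []
  #2 pop 1: in=⊥ → 4 (no change)
  #3 pop 2: in=4 → 3 (was ⊥); enqueue [0]
  #4 pop 0: in=⊤ → ⊤ (was 4); enqueue [2]
  #5 pop 2: in=⊤ → ⊤ (was 3); enqueue [0]
  #6 pop 0: in=⊤ → ⊤ (no change)

Fixpoint:
  val[0] = ⊤
  val[1] = 4
  val[2] = ⊤

⊤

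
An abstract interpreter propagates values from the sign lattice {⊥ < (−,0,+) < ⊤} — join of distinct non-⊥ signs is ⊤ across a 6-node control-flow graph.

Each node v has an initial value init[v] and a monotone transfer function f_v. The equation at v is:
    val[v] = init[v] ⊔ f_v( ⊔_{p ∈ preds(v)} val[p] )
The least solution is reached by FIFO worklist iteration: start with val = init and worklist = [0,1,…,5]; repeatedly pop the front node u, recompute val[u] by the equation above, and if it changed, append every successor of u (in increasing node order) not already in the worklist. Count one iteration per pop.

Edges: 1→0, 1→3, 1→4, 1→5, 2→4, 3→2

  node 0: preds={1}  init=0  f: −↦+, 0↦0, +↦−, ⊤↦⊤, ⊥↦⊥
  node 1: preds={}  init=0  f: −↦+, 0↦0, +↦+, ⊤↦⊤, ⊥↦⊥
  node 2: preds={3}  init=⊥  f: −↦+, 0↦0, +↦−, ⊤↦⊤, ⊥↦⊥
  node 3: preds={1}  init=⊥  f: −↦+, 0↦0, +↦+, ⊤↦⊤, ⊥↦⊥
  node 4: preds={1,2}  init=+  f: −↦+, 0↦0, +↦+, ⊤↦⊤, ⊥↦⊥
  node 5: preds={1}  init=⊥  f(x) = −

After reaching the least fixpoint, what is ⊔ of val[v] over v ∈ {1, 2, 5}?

⊤

Worklist (8 pops):
  #1 pop 0: in=0 → 0 (no change)
  #2 pop 1: in=⊥ → 0 (no change)
  #3 pop 2: in=⊥ → ⊥ (no change)
  #4 pop 3: in=0 → 0 (was ⊥); enqueue [2]
  #5 pop 4: in=0 → ⊤ (was +); enqueue []
  #6 pop 5: in=0 → − (was ⊥); enqueue []
  #7 pop 2: in=0 → 0 (was ⊥); enqueue [4]
  #8 pop 4: in=0 → ⊤ (no change)

Fixpoint:
  val[0] = 0
  val[1] = 0
  val[2] = 0
  val[3] = 0
  val[4] = ⊤
  val[5] = −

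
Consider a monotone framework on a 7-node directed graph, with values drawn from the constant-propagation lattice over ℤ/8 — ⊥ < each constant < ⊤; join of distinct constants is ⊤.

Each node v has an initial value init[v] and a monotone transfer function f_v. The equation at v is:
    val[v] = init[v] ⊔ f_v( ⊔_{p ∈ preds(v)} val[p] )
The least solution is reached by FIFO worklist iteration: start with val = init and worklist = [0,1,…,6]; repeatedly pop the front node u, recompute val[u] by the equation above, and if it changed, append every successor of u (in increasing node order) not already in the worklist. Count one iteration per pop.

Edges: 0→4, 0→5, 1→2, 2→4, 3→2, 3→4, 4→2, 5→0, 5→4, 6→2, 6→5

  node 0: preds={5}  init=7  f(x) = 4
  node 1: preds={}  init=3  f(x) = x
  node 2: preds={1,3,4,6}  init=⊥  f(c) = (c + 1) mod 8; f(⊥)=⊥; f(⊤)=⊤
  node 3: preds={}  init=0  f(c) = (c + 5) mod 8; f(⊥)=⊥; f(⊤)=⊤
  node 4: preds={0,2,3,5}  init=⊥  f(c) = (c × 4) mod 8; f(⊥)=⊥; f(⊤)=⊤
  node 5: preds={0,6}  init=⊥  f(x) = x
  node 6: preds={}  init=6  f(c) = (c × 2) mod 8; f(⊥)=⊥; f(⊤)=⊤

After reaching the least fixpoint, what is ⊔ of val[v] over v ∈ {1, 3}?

Iteration log — 10 steps:
  step 1. node 0  ⊔preds=⊥  new=⊤  old=7  +wl: 
  step 2. node 1  ⊔preds=⊥  new=3  stable
  step 3. node 2  ⊔preds=⊤  new=⊤  old=⊥  +wl: 
  step 4. node 3  ⊔preds=⊥  new=0  stable
  step 5. node 4  ⊔preds=⊤  new=⊤  old=⊥  +wl: 2
  step 6. node 5  ⊔preds=⊤  new=⊤  old=⊥  +wl: 0,4
  step 7. node 6  ⊔preds=⊥  new=6  stable
  step 8. node 2  ⊔preds=⊤  new=⊤  stable
  step 9. node 0  ⊔preds=⊤  new=⊤  stable
  step 10. node 4  ⊔preds=⊤  new=⊤  stable

Least fixpoint reached:
  node 0: ⊤
  node 1: 3
  node 2: ⊤
  node 3: 0
  node 4: ⊤
  node 5: ⊤
  node 6: 6

⊤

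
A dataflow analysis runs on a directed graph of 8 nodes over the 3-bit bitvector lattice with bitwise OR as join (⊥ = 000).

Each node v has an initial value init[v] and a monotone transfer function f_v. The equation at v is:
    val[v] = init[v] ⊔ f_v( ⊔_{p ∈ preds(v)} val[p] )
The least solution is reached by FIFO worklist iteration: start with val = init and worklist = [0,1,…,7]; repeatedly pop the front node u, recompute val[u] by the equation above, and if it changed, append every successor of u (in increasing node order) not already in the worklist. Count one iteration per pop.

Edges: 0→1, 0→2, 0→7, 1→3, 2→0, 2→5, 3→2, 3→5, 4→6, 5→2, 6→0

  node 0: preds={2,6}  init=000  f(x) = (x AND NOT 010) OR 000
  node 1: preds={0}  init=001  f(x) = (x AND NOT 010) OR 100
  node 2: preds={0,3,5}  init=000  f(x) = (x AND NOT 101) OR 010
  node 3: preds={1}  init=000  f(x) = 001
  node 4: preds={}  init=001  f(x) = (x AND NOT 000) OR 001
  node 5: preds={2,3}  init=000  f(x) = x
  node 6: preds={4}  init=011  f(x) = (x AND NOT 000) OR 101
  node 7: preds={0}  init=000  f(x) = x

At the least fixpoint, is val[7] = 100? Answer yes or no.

Worklist (12 pops):
  #1 pop 0: in=011 → 001 (was 000); enqueue []
  #2 pop 1: in=001 → 101 (was 001); enqueue []
  #3 pop 2: in=001 → 010 (was 000); enqueue [0]
  #4 pop 3: in=101 → 001 (was 000); enqueue [2]
  #5 pop 4: in=000 → 001 (no change)
  #6 pop 5: in=011 → 011 (was 000); enqueue []
  #7 pop 6: in=001 → 111 (was 011); enqueue []
  #8 pop 7: in=001 → 001 (was 000); enqueue []
  #9 pop 0: in=111 → 101 (was 001); enqueue [1,7]
  #10 pop 2: in=111 → 010 (no change)
  #11 pop 1: in=101 → 101 (no change)
  #12 pop 7: in=101 → 101 (was 001); enqueue []

Fixpoint:
  val[0] = 101
  val[1] = 101
  val[2] = 010
  val[3] = 001
  val[4] = 001
  val[5] = 011
  val[6] = 111
  val[7] = 101

no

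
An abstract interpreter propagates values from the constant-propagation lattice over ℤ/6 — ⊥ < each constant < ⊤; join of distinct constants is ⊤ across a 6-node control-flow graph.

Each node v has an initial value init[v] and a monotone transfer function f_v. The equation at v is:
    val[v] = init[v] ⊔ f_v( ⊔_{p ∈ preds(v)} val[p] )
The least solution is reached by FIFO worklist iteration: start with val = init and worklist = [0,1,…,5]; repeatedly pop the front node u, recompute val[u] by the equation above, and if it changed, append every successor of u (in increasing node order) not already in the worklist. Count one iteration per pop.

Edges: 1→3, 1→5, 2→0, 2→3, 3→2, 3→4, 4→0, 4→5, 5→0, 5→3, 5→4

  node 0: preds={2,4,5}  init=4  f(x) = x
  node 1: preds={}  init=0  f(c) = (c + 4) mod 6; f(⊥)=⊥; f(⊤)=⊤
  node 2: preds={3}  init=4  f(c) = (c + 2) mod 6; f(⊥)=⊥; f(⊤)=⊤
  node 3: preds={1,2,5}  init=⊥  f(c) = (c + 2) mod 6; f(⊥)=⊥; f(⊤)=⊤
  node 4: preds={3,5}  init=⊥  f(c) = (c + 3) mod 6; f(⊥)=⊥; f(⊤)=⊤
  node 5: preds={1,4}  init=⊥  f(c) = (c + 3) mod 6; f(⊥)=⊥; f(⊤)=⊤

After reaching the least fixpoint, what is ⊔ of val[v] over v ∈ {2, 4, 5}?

Trace (10 dequeues):
  [1] u=0 | in 4 | out 4 | ==
  [2] u=1 | in ⊥ | out 0 | ==
  [3] u=2 | in ⊥ | out 4 | ==
  [4] u=3 | in ⊤ | out ⊤ | prev ⊥ | push {2}
  [5] u=4 | in ⊤ | out ⊤ | prev ⊥ | push {0}
  [6] u=5 | in ⊤ | out ⊤ | prev ⊥ | push {3,4}
  [7] u=2 | in ⊤ | out ⊤ | prev 4 | push {}
  [8] u=0 | in ⊤ | out ⊤ | prev 4 | push {}
  [9] u=3 | in ⊤ | out ⊤ | ==
  [10] u=4 | in ⊤ | out ⊤ | ==

Converged values:
  [0] ⊤
  [1] 0
  [2] ⊤
  [3] ⊤
  [4] ⊤
  [5] ⊤

⊤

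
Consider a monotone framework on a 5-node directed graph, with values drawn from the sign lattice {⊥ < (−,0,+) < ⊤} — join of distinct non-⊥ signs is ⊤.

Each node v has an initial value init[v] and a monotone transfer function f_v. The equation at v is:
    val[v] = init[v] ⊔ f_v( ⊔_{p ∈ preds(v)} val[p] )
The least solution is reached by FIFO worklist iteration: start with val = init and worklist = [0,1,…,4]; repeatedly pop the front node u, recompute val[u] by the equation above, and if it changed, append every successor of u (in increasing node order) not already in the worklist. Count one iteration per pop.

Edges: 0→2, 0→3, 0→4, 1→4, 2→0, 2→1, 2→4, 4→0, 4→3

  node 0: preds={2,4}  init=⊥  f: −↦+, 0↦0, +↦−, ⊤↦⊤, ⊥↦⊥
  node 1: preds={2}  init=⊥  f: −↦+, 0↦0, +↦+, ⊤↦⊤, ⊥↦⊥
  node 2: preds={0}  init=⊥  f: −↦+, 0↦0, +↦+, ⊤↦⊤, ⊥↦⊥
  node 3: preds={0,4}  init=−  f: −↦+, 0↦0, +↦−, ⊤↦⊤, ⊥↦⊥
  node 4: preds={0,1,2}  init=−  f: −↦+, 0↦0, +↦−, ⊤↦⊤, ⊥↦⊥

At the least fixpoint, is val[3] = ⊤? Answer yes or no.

yes

Worklist (14 pops):
  #1 pop 0: in=− → + (was ⊥); enqueue []
  #2 pop 1: in=⊥ → ⊥ (no change)
  #3 pop 2: in=+ → + (was ⊥); enqueue [0,1]
  #4 pop 3: in=⊤ → ⊤ (was −); enqueue []
  #5 pop 4: in=+ → − (no change)
  #6 pop 0: in=⊤ → ⊤ (was +); enqueue [2,3,4]
  #7 pop 1: in=+ → + (was ⊥); enqueue []
  #8 pop 2: in=⊤ → ⊤ (was +); enqueue [0,1]
  #9 pop 3: in=⊤ → ⊤ (no change)
  #10 pop 4: in=⊤ → ⊤ (was −); enqueue [3]
  #11 pop 0: in=⊤ → ⊤ (no change)
  #12 pop 1: in=⊤ → ⊤ (was +); enqueue [4]
  #13 pop 3: in=⊤ → ⊤ (no change)
  #14 pop 4: in=⊤ → ⊤ (no change)

Fixpoint:
  val[0] = ⊤
  val[1] = ⊤
  val[2] = ⊤
  val[3] = ⊤
  val[4] = ⊤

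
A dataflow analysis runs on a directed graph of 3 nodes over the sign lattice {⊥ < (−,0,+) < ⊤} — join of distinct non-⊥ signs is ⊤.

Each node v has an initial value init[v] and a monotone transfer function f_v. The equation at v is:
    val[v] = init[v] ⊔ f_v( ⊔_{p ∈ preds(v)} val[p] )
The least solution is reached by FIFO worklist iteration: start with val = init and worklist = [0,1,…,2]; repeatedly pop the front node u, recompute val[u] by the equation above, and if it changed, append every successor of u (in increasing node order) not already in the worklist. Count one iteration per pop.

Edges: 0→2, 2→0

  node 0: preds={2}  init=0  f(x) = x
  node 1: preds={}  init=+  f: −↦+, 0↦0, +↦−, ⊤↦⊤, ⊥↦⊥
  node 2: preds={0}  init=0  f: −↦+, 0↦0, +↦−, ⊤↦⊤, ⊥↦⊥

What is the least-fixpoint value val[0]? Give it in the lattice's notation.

Iteration log — 3 steps:
  step 1. node 0  ⊔preds=0  new=0  stable
  step 2. node 1  ⊔preds=⊥  new=+  stable
  step 3. node 2  ⊔preds=0  new=0  stable

Least fixpoint reached:
  node 0: 0
  node 1: +
  node 2: 0

0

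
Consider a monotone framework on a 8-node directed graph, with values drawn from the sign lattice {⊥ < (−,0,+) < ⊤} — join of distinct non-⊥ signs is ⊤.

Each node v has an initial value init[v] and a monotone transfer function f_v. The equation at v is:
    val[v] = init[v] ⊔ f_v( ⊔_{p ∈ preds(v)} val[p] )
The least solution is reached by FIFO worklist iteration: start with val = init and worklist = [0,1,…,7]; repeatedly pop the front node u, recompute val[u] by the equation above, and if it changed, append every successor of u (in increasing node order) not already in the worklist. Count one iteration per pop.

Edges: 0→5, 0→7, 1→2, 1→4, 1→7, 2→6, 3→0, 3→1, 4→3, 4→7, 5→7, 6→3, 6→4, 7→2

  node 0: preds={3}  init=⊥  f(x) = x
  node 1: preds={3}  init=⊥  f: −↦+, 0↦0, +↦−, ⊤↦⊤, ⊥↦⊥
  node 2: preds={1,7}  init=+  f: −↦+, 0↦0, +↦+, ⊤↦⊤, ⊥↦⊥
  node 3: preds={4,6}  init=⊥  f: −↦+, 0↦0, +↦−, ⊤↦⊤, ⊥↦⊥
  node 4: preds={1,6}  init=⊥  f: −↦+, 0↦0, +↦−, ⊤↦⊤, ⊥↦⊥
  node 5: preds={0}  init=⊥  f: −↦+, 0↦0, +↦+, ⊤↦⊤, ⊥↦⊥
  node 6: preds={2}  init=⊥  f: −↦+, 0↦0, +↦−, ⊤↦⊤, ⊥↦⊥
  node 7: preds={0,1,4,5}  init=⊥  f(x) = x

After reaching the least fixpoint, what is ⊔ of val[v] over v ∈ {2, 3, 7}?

⊤

Worklist (26 pops):
  #1 pop 0: in=⊥ → ⊥ (no change)
  #2 pop 1: in=⊥ → ⊥ (no change)
  #3 pop 2: in=⊥ → + (no change)
  #4 pop 3: in=⊥ → ⊥ (no change)
  #5 pop 4: in=⊥ → ⊥ (no change)
  #6 pop 5: in=⊥ → ⊥ (no change)
  #7 pop 6: in=+ → − (was ⊥); enqueue [3,4]
  #8 pop 7: in=⊥ → ⊥ (no change)
  #9 pop 3: in=− → + (was ⊥); enqueue [0,1]
  #10 pop 4: in=− → + (was ⊥); enqueue [3,7]
  #11 pop 0: in=+ → + (was ⊥); enqueue [5]
  #12 pop 1: in=+ → − (was ⊥); enqueue [2,4]
  #13 pop 3: in=⊤ → ⊤ (was +); enqueue [0,1]
  #14 pop 7: in=⊤ → ⊤ (was ⊥); enqueue []
  #15 pop 5: in=+ → + (was ⊥); enqueue [7]
  #16 pop 2: in=⊤ → ⊤ (was +); enqueue [6]
  #17 pop 4: in=− → + (no change)
  #18 pop 0: in=⊤ → ⊤ (was +); enqueue [5]
  #19 pop 1: in=⊤ → ⊤ (was −); enqueue [2,4]
  #20 pop 7: in=⊤ → ⊤ (no change)
  #21 pop 6: in=⊤ → ⊤ (was −); enqueue [3]
  #22 pop 5: in=⊤ → ⊤ (was +); enqueue [7]
  #23 pop 2: in=⊤ → ⊤ (no change)
  #24 pop 4: in=⊤ → ⊤ (was +); enqueue []
  #25 pop 3: in=⊤ → ⊤ (no change)
  #26 pop 7: in=⊤ → ⊤ (no change)

Fixpoint:
  val[0] = ⊤
  val[1] = ⊤
  val[2] = ⊤
  val[3] = ⊤
  val[4] = ⊤
  val[5] = ⊤
  val[6] = ⊤
  val[7] = ⊤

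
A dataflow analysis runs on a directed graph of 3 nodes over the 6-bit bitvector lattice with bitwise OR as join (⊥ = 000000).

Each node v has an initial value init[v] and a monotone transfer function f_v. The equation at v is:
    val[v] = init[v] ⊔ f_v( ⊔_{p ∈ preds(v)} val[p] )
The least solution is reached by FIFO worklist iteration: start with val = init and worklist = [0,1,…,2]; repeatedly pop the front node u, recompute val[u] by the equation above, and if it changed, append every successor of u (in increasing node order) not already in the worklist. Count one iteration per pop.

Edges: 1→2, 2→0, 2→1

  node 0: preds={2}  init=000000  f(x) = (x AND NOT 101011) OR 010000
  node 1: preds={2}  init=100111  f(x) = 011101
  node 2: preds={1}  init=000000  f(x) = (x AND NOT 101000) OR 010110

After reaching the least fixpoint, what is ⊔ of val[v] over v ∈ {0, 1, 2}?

Trace (5 dequeues):
  [1] u=0 | in 000000 | out 010000 | prev 000000 | push {}
  [2] u=1 | in 000000 | out 111111 | prev 100111 | push {}
  [3] u=2 | in 111111 | out 010111 | prev 000000 | push {0,1}
  [4] u=0 | in 010111 | out 010100 | prev 010000 | push {}
  [5] u=1 | in 010111 | out 111111 | ==

Converged values:
  [0] 010100
  [1] 111111
  [2] 010111

111111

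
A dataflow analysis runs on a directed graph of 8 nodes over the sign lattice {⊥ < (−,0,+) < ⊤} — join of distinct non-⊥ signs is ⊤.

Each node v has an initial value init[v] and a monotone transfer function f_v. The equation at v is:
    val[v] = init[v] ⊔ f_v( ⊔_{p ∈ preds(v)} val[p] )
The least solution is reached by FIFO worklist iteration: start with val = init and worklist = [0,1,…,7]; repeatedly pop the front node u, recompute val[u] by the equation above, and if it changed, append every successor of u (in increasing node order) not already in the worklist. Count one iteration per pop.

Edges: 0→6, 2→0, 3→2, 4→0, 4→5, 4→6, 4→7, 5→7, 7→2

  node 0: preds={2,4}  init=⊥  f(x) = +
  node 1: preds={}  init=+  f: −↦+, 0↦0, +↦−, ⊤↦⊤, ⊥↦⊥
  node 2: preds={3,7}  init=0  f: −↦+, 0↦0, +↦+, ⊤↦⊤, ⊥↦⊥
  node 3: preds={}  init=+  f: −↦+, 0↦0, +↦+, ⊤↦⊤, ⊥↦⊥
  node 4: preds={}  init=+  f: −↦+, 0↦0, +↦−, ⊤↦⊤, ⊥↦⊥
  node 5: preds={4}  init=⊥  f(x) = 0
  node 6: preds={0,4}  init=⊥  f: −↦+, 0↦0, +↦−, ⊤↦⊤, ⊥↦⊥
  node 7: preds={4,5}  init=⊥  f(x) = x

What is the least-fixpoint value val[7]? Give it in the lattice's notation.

⊤

Trace (10 dequeues):
  [1] u=0 | in ⊤ | out + | prev ⊥ | push {}
  [2] u=1 | in ⊥ | out + | ==
  [3] u=2 | in + | out ⊤ | prev 0 | push {0}
  [4] u=3 | in ⊥ | out + | ==
  [5] u=4 | in ⊥ | out + | ==
  [6] u=5 | in + | out 0 | prev ⊥ | push {}
  [7] u=6 | in + | out − | prev ⊥ | push {}
  [8] u=7 | in ⊤ | out ⊤ | prev ⊥ | push {2}
  [9] u=0 | in ⊤ | out + | ==
  [10] u=2 | in ⊤ | out ⊤ | ==

Converged values:
  [0] +
  [1] +
  [2] ⊤
  [3] +
  [4] +
  [5] 0
  [6] −
  [7] ⊤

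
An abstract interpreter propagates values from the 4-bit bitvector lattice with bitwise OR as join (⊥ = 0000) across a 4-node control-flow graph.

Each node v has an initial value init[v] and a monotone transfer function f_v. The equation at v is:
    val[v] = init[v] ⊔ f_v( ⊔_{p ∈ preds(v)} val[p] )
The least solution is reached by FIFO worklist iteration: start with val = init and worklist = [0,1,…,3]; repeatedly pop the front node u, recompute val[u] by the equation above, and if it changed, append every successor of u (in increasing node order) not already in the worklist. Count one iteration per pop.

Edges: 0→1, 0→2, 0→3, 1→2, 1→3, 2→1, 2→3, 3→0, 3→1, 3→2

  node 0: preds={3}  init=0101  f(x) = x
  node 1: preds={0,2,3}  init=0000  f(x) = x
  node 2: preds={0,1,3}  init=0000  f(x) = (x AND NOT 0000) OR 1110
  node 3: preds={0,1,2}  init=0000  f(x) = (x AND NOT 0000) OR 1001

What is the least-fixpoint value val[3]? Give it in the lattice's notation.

1111

Iteration log — 9 steps:
  step 1. node 0  ⊔preds=0000  new=0101  stable
  step 2. node 1  ⊔preds=0101  new=0101  old=0000  +wl: 
  step 3. node 2  ⊔preds=0101  new=1111  old=0000  +wl: 1
  step 4. node 3  ⊔preds=1111  new=1111  old=0000  +wl: 0,2
  step 5. node 1  ⊔preds=1111  new=1111  old=0101  +wl: 3
  step 6. node 0  ⊔preds=1111  new=1111  old=0101  +wl: 1
  step 7. node 2  ⊔preds=1111  new=1111  stable
  step 8. node 3  ⊔preds=1111  new=1111  stable
  step 9. node 1  ⊔preds=1111  new=1111  stable

Least fixpoint reached:
  node 0: 1111
  node 1: 1111
  node 2: 1111
  node 3: 1111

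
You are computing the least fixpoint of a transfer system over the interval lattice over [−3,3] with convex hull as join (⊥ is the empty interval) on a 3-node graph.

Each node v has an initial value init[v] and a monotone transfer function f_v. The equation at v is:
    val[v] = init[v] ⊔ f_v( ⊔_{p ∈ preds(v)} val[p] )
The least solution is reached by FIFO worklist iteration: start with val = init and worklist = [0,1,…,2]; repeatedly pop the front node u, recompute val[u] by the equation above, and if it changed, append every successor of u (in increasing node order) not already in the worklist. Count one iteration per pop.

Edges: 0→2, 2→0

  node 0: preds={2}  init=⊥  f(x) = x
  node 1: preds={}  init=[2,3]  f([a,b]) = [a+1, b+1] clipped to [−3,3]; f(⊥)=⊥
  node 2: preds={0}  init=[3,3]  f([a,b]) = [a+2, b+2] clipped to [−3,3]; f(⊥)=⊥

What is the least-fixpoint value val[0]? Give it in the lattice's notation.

Iteration log — 3 steps:
  step 1. node 0  ⊔preds=[3,3]  new=[3,3]  old=⊥  +wl: 
  step 2. node 1  ⊔preds=⊥  new=[2,3]  stable
  step 3. node 2  ⊔preds=[3,3]  new=[3,3]  stable

Least fixpoint reached:
  node 0: [3,3]
  node 1: [2,3]
  node 2: [3,3]

[3,3]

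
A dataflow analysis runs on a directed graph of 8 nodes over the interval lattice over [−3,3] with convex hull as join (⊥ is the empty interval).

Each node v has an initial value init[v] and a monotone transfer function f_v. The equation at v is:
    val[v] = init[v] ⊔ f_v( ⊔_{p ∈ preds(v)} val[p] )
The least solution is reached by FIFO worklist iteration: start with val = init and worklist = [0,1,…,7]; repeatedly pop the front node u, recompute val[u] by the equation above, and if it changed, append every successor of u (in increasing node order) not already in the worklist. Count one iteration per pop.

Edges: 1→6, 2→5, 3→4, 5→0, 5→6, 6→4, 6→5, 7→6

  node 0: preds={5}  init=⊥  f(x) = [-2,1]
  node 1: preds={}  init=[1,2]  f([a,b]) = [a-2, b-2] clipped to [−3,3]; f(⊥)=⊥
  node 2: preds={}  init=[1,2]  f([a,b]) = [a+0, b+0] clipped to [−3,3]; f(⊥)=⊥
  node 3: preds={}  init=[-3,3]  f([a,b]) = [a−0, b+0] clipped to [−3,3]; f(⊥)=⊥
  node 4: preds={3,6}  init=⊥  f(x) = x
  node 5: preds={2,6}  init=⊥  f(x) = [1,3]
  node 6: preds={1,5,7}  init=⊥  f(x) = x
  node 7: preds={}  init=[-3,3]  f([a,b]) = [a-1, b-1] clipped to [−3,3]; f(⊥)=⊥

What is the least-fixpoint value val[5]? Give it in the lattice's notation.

Worklist (11 pops):
  #1 pop 0: in=⊥ → [-2,1] (was ⊥); enqueue []
  #2 pop 1: in=⊥ → [1,2] (no change)
  #3 pop 2: in=⊥ → [1,2] (no change)
  #4 pop 3: in=⊥ → [-3,3] (no change)
  #5 pop 4: in=[-3,3] → [-3,3] (was ⊥); enqueue []
  #6 pop 5: in=[1,2] → [1,3] (was ⊥); enqueue [0]
  #7 pop 6: in=[-3,3] → [-3,3] (was ⊥); enqueue [4,5]
  #8 pop 7: in=⊥ → [-3,3] (no change)
  #9 pop 0: in=[1,3] → [-2,1] (no change)
  #10 pop 4: in=[-3,3] → [-3,3] (no change)
  #11 pop 5: in=[-3,3] → [1,3] (no change)

Fixpoint:
  val[0] = [-2,1]
  val[1] = [1,2]
  val[2] = [1,2]
  val[3] = [-3,3]
  val[4] = [-3,3]
  val[5] = [1,3]
  val[6] = [-3,3]
  val[7] = [-3,3]

[1,3]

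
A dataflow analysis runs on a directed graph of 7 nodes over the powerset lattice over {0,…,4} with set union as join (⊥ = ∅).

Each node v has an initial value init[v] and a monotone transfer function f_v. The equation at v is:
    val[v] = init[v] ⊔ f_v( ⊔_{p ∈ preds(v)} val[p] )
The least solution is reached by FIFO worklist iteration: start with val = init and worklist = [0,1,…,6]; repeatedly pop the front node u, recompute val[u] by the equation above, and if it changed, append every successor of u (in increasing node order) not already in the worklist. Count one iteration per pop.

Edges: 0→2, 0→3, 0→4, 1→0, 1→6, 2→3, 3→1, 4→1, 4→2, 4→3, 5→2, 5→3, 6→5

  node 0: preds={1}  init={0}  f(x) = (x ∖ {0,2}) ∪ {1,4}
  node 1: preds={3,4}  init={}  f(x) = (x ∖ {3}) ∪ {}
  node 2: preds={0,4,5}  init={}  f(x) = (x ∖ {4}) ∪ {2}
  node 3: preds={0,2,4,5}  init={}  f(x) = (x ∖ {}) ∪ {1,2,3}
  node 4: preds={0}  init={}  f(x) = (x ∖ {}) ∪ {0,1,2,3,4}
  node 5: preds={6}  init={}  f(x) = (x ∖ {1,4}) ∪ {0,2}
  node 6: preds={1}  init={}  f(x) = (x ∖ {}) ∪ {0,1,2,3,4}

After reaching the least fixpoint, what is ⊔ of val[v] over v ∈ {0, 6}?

Worklist (15 pops):
  #1 pop 0: in={} → {0,1,4} (was {0}); enqueue []
  #2 pop 1: in={} → {} (no change)
  #3 pop 2: in={0,1,4} → {0,1,2} (was {}); enqueue []
  #4 pop 3: in={0,1,2,4} → {0,1,2,3,4} (was {}); enqueue [1]
  #5 pop 4: in={0,1,4} → {0,1,2,3,4} (was {}); enqueue [2,3]
  #6 pop 5: in={} → {0,2} (was {}); enqueue []
  #7 pop 6: in={} → {0,1,2,3,4} (was {}); enqueue [5]
  #8 pop 1: in={0,1,2,3,4} → {0,1,2,4} (was {}); enqueue [0,6]
  #9 pop 2: in={0,1,2,3,4} → {0,1,2,3} (was {0,1,2}); enqueue []
  #10 pop 3: in={0,1,2,3,4} → {0,1,2,3,4} (no change)
  #11 pop 5: in={0,1,2,3,4} → {0,2,3} (was {0,2}); enqueue [2,3]
  #12 pop 0: in={0,1,2,4} → {0,1,4} (no change)
  #13 pop 6: in={0,1,2,4} → {0,1,2,3,4} (no change)
  #14 pop 2: in={0,1,2,3,4} → {0,1,2,3} (no change)
  #15 pop 3: in={0,1,2,3,4} → {0,1,2,3,4} (no change)

Fixpoint:
  val[0] = {0,1,4}
  val[1] = {0,1,2,4}
  val[2] = {0,1,2,3}
  val[3] = {0,1,2,3,4}
  val[4] = {0,1,2,3,4}
  val[5] = {0,2,3}
  val[6] = {0,1,2,3,4}

{0,1,2,3,4}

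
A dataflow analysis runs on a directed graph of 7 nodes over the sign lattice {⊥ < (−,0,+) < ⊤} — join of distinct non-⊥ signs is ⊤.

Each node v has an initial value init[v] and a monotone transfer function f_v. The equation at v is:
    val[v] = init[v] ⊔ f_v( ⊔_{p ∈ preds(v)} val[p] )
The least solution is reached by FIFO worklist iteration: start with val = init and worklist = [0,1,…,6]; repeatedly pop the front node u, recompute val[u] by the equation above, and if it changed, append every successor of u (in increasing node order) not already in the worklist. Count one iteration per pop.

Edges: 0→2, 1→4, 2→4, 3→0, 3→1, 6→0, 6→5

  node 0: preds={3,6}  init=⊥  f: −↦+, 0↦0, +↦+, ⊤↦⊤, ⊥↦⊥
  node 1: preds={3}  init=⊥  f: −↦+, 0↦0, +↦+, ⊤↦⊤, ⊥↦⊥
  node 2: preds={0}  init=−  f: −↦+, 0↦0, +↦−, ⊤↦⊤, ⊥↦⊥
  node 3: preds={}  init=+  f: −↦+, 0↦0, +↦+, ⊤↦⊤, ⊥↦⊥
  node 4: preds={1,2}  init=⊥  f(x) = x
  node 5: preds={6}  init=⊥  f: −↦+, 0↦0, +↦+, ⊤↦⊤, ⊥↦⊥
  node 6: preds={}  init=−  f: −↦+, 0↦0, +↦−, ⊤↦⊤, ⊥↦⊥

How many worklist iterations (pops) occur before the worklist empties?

7

Trace (7 dequeues):
  [1] u=0 | in ⊤ | out ⊤ | prev ⊥ | push {}
  [2] u=1 | in + | out + | prev ⊥ | push {}
  [3] u=2 | in ⊤ | out ⊤ | prev − | push {}
  [4] u=3 | in ⊥ | out + | ==
  [5] u=4 | in ⊤ | out ⊤ | prev ⊥ | push {}
  [6] u=5 | in − | out + | prev ⊥ | push {}
  [7] u=6 | in ⊥ | out − | ==

Converged values:
  [0] ⊤
  [1] +
  [2] ⊤
  [3] +
  [4] ⊤
  [5] +
  [6] −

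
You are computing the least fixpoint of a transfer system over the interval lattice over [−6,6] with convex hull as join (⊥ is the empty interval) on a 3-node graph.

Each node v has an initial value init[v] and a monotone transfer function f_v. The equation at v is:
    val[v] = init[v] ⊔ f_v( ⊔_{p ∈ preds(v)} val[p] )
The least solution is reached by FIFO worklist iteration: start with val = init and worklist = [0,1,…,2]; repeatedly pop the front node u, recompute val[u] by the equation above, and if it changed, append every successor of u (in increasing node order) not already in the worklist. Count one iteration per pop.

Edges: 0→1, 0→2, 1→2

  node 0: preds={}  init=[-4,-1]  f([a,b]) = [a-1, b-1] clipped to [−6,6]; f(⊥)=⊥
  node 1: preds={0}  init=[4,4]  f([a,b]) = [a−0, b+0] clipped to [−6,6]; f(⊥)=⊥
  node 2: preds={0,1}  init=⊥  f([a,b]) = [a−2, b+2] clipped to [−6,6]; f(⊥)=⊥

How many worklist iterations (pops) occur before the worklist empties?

Worklist (3 pops):
  #1 pop 0: in=⊥ → [-4,-1] (no change)
  #2 pop 1: in=[-4,-1] → [-4,4] (was [4,4]); enqueue []
  #3 pop 2: in=[-4,4] → [-6,6] (was ⊥); enqueue []

Fixpoint:
  val[0] = [-4,-1]
  val[1] = [-4,4]
  val[2] = [-6,6]

3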